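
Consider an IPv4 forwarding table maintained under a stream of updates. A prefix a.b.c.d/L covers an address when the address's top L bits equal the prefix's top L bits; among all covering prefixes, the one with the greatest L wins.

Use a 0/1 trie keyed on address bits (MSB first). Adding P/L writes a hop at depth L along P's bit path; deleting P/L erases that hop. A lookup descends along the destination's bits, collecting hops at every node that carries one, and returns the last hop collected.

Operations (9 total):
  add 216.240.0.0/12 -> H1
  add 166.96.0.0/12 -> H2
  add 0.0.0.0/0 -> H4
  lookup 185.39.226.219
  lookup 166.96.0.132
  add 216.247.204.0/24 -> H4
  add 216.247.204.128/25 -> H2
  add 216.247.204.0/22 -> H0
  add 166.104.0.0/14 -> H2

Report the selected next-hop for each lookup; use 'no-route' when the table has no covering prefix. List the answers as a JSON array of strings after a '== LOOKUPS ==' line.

Process each operation:
  add 216.240.0.0/12 -> H1 at depth 12
  add 166.96.0.0/12 -> H2 at depth 12
  add 0.0.0.0/0 -> H4 at depth 0
  Q 185.39.226.219: descend 101 ; hops seen [H4] ; pick H4
  Q 166.96.0.132: descend 101001100110 ; hops seen [H4,H2] ; pick H2
  add 216.247.204.0/24 -> H4 at depth 24
  add 216.247.204.128/25 -> H2 at depth 25
  add 216.247.204.0/22 -> H0 at depth 22
  add 166.104.0.0/14 -> H2 at depth 14

== LOOKUPS ==
["H4","H2"]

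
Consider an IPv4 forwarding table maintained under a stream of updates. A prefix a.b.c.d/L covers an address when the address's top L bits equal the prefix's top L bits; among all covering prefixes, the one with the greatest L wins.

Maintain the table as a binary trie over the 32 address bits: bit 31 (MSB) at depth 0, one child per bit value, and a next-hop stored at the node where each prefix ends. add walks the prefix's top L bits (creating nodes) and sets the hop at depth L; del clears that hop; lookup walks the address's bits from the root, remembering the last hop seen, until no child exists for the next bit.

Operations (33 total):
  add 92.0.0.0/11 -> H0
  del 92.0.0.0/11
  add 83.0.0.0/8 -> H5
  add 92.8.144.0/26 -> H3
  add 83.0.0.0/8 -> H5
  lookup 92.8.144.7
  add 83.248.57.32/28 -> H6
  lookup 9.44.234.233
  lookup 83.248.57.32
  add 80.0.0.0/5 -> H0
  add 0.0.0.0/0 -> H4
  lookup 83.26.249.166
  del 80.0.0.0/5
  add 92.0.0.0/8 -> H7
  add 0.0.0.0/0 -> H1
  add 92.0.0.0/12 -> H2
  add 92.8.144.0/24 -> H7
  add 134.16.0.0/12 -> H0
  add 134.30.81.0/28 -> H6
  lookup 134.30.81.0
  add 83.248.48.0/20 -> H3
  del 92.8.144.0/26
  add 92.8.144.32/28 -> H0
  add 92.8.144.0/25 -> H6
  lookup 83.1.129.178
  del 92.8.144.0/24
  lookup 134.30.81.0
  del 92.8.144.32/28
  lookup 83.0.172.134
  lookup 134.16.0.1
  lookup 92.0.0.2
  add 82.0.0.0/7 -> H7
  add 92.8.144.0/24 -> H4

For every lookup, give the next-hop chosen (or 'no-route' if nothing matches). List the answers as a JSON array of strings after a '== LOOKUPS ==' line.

Process each operation:
  add 92.0.0.0/11 -> H0 at depth 11
  - 92.0.0.0/11 clear@11
  add 83.0.0.0/8 -> H5 at depth 8
  add 92.8.144.0/26 -> H3 at depth 26
  add 83.0.0.0/8 -> H5 at depth 8
  lookup 92.8.144.7: bits 01011100000010001001000000 walk d0:-→d1:-→d2:-→d3:-→d4:-→d5:-→d6:-→d7:-→d8:-→d9:-→d10:-→d11:-→d12:-→d13:-→d14:-→d15:-→d16:-→d17:-→d18:-→d19:-→d20:-→d21:-→d22:-→d23:-→d24:-→d25:-→d26:H3 -> H3
  add 83.248.57.32/28 -> H6 at depth 28
  lookup 9.44.234.233: bits 0 walk d0:-→d1:- -> no-route
  lookup 83.248.57.32: bits 0101001111111000001110010010 walk d0:-→d1:-→d2:-→d3:-→d4:-→d5:-→d6:-→d7:-→d8:H5→d9:-→d10:-→d11:-→d12:-→d13:-→d14:-→d15:-→d16:-→d17:-→d18:-→d19:-→d20:-→d21:-→d22:-→d23:-→d24:-→d25:-→d26:-→d27:-→d28:H6 -> H6
  add 80.0.0.0/5 -> H0 at depth 5
  add 0.0.0.0/0 -> H4 at depth 0
  lookup 83.26.249.166: bits 01010011 walk d0:H4→d1:-→d2:-→d3:-→d4:-→d5:H0→d6:-→d7:-→d8:H5 -> H5
  - 80.0.0.0/5 clear@5
  add 92.0.0.0/8 -> H7 at depth 8
  add 0.0.0.0/0 -> H1 at depth 0
  add 92.0.0.0/12 -> H2 at depth 12
  add 92.8.144.0/24 -> H7 at depth 24
  add 134.16.0.0/12 -> H0 at depth 12
  add 134.30.81.0/28 -> H6 at depth 28
  lookup 134.30.81.0: bits 1000011000011110010100010000 walk d0:H1→d1:-→d2:-→d3:-→d4:-→d5:-→d6:-→d7:-→d8:-→d9:-→d10:-→d11:-→d12:H0→d13:-→d14:-→d15:-→d16:-→d17:-→d18:-→d19:-→d20:-→d21:-→d22:-→d23:-→d24:-→d25:-→d26:-→d27:-→d28:H6 -> H6
  add 83.248.48.0/20 -> H3 at depth 20
  - 92.8.144.0/26 clear@26
  add 92.8.144.32/28 -> H0 at depth 28
  add 92.8.144.0/25 -> H6 at depth 25
  lookup 83.1.129.178: bits 01010011 walk d0:H1→d1:-→d2:-→d3:-→d4:-→d5:-→d6:-→d7:-→d8:H5 -> H5
  - 92.8.144.0/24 clear@24
  lookup 134.30.81.0: bits 1000011000011110010100010000 walk d0:H1→d1:-→d2:-→d3:-→d4:-→d5:-→d6:-→d7:-→d8:-→d9:-→d10:-→d11:-→d12:H0→d13:-→d14:-→d15:-→d16:-→d17:-→d18:-→d19:-→d20:-→d21:-→d22:-→d23:-→d24:-→d25:-→d26:-→d27:-→d28:H6 -> H6
  - 92.8.144.32/28 clear@28
  lookup 83.0.172.134: bits 01010011 walk d0:H1→d1:-→d2:-→d3:-→d4:-→d5:-→d6:-→d7:-→d8:H5 -> H5
  lookup 134.16.0.1: bits 100001100001 walk d0:H1→d1:-→d2:-→d3:-→d4:-→d5:-→d6:-→d7:-→d8:-→d9:-→d10:-→d11:-→d12:H0 -> H0
  lookup 92.0.0.2: bits 010111000000 walk d0:H1→d1:-→d2:-→d3:-→d4:-→d5:-→d6:-→d7:-→d8:H7→d9:-→d10:-→d11:-→d12:H2 -> H2
  add 82.0.0.0/7 -> H7 at depth 7
  add 92.8.144.0/24 -> H4 at depth 24

== LOOKUPS ==
["H3","no-route","H6","H5","H6","H5","H6","H5","H0","H2"]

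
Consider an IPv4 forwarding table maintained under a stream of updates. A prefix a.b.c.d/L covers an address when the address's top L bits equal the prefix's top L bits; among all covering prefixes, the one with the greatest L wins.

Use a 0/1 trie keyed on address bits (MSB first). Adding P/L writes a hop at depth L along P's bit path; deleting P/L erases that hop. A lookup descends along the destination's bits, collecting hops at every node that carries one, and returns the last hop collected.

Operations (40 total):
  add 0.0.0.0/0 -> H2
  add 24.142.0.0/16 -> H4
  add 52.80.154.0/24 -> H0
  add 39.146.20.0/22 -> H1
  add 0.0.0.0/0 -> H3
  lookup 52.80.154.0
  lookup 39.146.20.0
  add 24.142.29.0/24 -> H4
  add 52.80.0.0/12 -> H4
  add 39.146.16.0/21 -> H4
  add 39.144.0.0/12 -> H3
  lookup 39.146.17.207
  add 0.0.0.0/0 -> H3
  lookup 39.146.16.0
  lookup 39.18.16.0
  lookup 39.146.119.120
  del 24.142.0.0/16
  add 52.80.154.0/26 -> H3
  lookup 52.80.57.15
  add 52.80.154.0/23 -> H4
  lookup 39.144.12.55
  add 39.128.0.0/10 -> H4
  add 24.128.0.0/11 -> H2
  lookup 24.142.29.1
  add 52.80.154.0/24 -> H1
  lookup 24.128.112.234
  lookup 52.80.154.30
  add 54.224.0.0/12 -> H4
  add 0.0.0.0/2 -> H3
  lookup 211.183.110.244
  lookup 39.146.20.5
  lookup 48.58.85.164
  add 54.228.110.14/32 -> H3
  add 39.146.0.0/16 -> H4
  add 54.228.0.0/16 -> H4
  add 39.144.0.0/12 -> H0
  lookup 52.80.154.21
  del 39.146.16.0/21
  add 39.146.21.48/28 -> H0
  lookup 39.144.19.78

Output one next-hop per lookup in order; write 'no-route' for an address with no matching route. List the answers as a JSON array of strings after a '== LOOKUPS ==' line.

Apply in order:
  add 0.0.0.0/0 -> H2 at depth 0
  add 24.142.0.0/16 -> H4 at depth 16
  add 52.80.154.0/24 -> H0 at depth 24
  add 39.146.20.0/22 -> H1 at depth 22
  add 0.0.0.0/0 -> H3 at depth 0
  ? 52.80.154.0  path d0:H3→d1:-→d2:-→d3:-→d4:-→d5:-→d6:-→d7:-→d8:-→d9:-→d10:-→d11:-→d12:-→d13:-→d14:-→d15:-→d16:-→d17:-→d18:-→d19:-→d20:-→d21:-→d22:-→d23:-→d24:H0  best=H0
  ? 39.146.20.0  path d0:H3→d1:-→d2:-→d3:-→d4:-→d5:-→d6:-→d7:-→d8:-→d9:-→d10:-→d11:-→d12:-→d13:-→d14:-→d15:-→d16:-→d17:-→d18:-→d19:-→d20:-→d21:-→d22:H1  best=H1
  add 24.142.29.0/24 -> H4 at depth 24
  add 52.80.0.0/12 -> H4 at depth 12
  add 39.146.16.0/21 -> H4 at depth 21
  add 39.144.0.0/12 -> H3 at depth 12
  ? 39.146.17.207  path d0:H3→d1:-→d2:-→d3:-→d4:-→d5:-→d6:-→d7:-→d8:-→d9:-→d10:-→d11:-→d12:H3→d13:-→d14:-→d15:-→d16:-→d17:-→d18:-→d19:-→d20:-→d21:H4  best=H4
  add 0.0.0.0/0 -> H3 at depth 0
  ? 39.146.16.0  path d0:H3→d1:-→d2:-→d3:-→d4:-→d5:-→d6:-→d7:-→d8:-→d9:-→d10:-→d11:-→d12:H3→d13:-→d14:-→d15:-→d16:-→d17:-→d18:-→d19:-→d20:-→d21:H4  best=H4
  ? 39.18.16.0  path d0:H3→d1:-→d2:-→d3:-→d4:-→d5:-→d6:-→d7:-→d8:-  best=H3
  ? 39.146.119.120  path d0:H3→d1:-→d2:-→d3:-→d4:-→d5:-→d6:-→d7:-→d8:-→d9:-→d10:-→d11:-→d12:H3→d13:-→d14:-→d15:-→d16:-→d17:-  best=H3
  del 24.142.0.0/16 (clear depth 16)
  add 52.80.154.0/26 -> H3 at depth 26
  ? 52.80.57.15  path d0:H3→d1:-→d2:-→d3:-→d4:-→d5:-→d6:-→d7:-→d8:-→d9:-→d10:-→d11:-→d12:H4→d13:-→d14:-→d15:-→d16:-  best=H4
  add 52.80.154.0/23 -> H4 at depth 23
  ? 39.144.12.55  path d0:H3→d1:-→d2:-→d3:-→d4:-→d5:-→d6:-→d7:-→d8:-→d9:-→d10:-→d11:-→d12:H3→d13:-→d14:-  best=H3
  add 39.128.0.0/10 -> H4 at depth 10
  add 24.128.0.0/11 -> H2 at depth 11
  ? 24.142.29.1  path d0:H3→d1:-→d2:-→d3:-→d4:-→d5:-→d6:-→d7:-→d8:-→d9:-→d10:-→d11:H2→d12:-→d13:-→d14:-→d15:-→d16:-→d17:-→d18:-→d19:-→d20:-→d21:-→d22:-→d23:-→d24:H4  best=H4
  add 52.80.154.0/24 -> H1 at depth 24
  ? 24.128.112.234  path d0:H3→d1:-→d2:-→d3:-→d4:-→d5:-→d6:-→d7:-→d8:-→d9:-→d10:-→d11:H2→d12:-  best=H2
  ? 52.80.154.30  path d0:H3→d1:-→d2:-→d3:-→d4:-→d5:-→d6:-→d7:-→d8:-→d9:-→d10:-→d11:-→d12:H4→d13:-→d14:-→d15:-→d16:-→d17:-→d18:-→d19:-→d20:-→d21:-→d22:-→d23:H4→d24:H1→d25:-→d26:H3  best=H3
  add 54.224.0.0/12 -> H4 at depth 12
  add 0.0.0.0/2 -> H3 at depth 2
  ? 211.183.110.244  path d0:H3  best=H3
  ? 39.146.20.5  path d0:H3→d1:-→d2:H3→d3:-→d4:-→d5:-→d6:-→d7:-→d8:-→d9:-→d10:H4→d11:-→d12:H3→d13:-→d14:-→d15:-→d16:-→d17:-→d18:-→d19:-→d20:-→d21:H4→d22:H1  best=H1
  ? 48.58.85.164  path d0:H3→d1:-→d2:H3→d3:-→d4:-→d5:-  best=H3
  add 54.228.110.14/32 -> H3 at depth 32
  add 39.146.0.0/16 -> H4 at depth 16
  add 54.228.0.0/16 -> H4 at depth 16
  add 39.144.0.0/12 -> H0 at depth 12
  ? 52.80.154.21  path d0:H3→d1:-→d2:H3→d3:-→d4:-→d5:-→d6:-→d7:-→d8:-→d9:-→d10:-→d11:-→d12:H4→d13:-→d14:-→d15:-→d16:-→d17:-→d18:-→d19:-→d20:-→d21:-→d22:-→d23:H4→d24:H1→d25:-→d26:H3  best=H3
  del 39.146.16.0/21 (clear depth 21)
  add 39.146.21.48/28 -> H0 at depth 28
  ? 39.144.19.78  path d0:H3→d1:-→d2:H3→d3:-→d4:-→d5:-→d6:-→d7:-→d8:-→d9:-→d10:H4→d11:-→d12:H0→d13:-→d14:-  best=H0

== LOOKUPS ==
["H0","H1","H4","H4","H3","H3","H4","H3","H4","H2","H3","H3","H1","H3","H3","H0"]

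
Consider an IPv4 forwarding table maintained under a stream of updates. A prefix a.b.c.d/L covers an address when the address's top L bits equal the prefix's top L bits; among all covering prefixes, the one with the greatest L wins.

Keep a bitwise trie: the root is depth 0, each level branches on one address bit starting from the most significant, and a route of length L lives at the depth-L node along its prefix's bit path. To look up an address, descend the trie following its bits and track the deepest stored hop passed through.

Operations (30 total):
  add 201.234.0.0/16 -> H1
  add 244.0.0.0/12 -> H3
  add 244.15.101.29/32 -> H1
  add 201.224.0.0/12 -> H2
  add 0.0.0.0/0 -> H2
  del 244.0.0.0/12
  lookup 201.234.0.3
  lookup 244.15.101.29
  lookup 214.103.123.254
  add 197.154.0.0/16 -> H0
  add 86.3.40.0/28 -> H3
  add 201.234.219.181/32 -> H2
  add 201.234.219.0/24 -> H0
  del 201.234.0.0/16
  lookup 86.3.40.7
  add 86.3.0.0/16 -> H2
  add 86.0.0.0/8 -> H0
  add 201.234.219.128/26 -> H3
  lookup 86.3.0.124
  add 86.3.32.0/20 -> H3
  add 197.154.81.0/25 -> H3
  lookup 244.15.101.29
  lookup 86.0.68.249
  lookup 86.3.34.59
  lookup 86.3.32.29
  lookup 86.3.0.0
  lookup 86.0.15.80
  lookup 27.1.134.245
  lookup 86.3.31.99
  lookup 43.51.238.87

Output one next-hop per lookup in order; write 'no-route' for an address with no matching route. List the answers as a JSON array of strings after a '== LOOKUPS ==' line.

Apply in order:
  add 201.234.0.0/16 -> H1 at depth 16
  add 244.0.0.0/12 -> H3 at depth 12
  add 244.15.101.29/32 -> H1 at depth 32
  add 201.224.0.0/12 -> H2 at depth 12
  add 0.0.0.0/0 -> H2 at depth 0
  del 244.0.0.0/12 (clear depth 12)
  Q 201.234.0.3: descend 1100100111101010 ; hops seen [H2,H2,H1] ; pick H1
  Q 244.15.101.29: descend 11110100000011110110010100011101 ; hops seen [H2,H1] ; pick H1
  Q 214.103.123.254: descend 110 ; hops seen [H2] ; pick H2
  add 197.154.0.0/16 -> H0 at depth 16
  add 86.3.40.0/28 -> H3 at depth 28
  add 201.234.219.181/32 -> H2 at depth 32
  add 201.234.219.0/24 -> H0 at depth 24
  del 201.234.0.0/16 (clear depth 16)
  Q 86.3.40.7: descend 0101011000000011001010000000 ; hops seen [H2,H3] ; pick H3
  add 86.3.0.0/16 -> H2 at depth 16
  add 86.0.0.0/8 -> H0 at depth 8
  add 201.234.219.128/26 -> H3 at depth 26
  Q 86.3.0.124: descend 010101100000001100 ; hops seen [H2,H0,H2] ; pick H2
  add 86.3.32.0/20 -> H3 at depth 20
  add 197.154.81.0/25 -> H3 at depth 25
  Q 244.15.101.29: descend 11110100000011110110010100011101 ; hops seen [H2,H1] ; pick H1
  Q 86.0.68.249: descend 01010110000000 ; hops seen [H2,H0] ; pick H0
  Q 86.3.34.59: descend 01010110000000110010 ; hops seen [H2,H0,H2,H3] ; pick H3
  Q 86.3.32.29: descend 01010110000000110010 ; hops seen [H2,H0,H2,H3] ; pick H3
  Q 86.3.0.0: descend 010101100000001100 ; hops seen [H2,H0,H2] ; pick H2
  Q 86.0.15.80: descend 01010110000000 ; hops seen [H2,H0] ; pick H0
  Q 27.1.134.245: descend 0 ; hops seen [H2] ; pick H2
  Q 86.3.31.99: descend 010101100000001100 ; hops seen [H2,H0,H2] ; pick H2
  Q 43.51.238.87: descend 0 ; hops seen [H2] ; pick H2

== LOOKUPS ==
["H1","H1","H2","H3","H2","H1","H0","H3","H3","H2","H0","H2","H2","H2"]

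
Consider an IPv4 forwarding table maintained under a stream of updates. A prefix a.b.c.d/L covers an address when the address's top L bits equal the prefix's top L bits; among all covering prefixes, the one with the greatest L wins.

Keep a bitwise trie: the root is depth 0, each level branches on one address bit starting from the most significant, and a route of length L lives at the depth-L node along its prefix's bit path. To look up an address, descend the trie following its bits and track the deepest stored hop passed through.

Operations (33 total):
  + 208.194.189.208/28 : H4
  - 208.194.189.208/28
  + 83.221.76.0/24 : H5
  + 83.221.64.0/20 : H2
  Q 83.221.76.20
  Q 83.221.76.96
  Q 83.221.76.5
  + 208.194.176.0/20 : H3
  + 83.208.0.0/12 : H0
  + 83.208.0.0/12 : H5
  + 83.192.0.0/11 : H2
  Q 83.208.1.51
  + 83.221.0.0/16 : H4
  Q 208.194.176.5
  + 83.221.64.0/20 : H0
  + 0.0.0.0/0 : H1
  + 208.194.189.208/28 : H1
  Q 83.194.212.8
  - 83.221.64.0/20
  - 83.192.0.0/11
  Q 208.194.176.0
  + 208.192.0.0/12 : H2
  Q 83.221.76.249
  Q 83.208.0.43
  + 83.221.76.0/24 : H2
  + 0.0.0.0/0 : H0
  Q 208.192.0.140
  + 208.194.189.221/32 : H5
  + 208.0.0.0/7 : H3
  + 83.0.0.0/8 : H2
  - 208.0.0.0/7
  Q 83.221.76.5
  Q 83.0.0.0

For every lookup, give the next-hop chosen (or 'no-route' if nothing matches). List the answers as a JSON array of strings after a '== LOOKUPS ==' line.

Trace:
  add 208.194.189.208/28 -> H4 at depth 28
  del 208.194.189.208/28 (clear depth 28)
  add 83.221.76.0/24 -> H5 at depth 24
  add 83.221.64.0/20 -> H2 at depth 20
  lookup 83.221.76.20: bits 010100111101110101001100 walk d0:-→d1:-→d2:-→d3:-→d4:-→d5:-→d6:-→d7:-→d8:-→d9:-→d10:-→d11:-→d12:-→d13:-→d14:-→d15:-→d16:-→d17:-→d18:-→d19:-→d20:H2→d21:-→d22:-→d23:-→d24:H5 -> H5
  lookup 83.221.76.96: bits 010100111101110101001100 walk d0:-→d1:-→d2:-→d3:-→d4:-→d5:-→d6:-→d7:-→d8:-→d9:-→d10:-→d11:-→d12:-→d13:-→d14:-→d15:-→d16:-→d17:-→d18:-→d19:-→d20:H2→d21:-→d22:-→d23:-→d24:H5 -> H5
  lookup 83.221.76.5: bits 010100111101110101001100 walk d0:-→d1:-→d2:-→d3:-→d4:-→d5:-→d6:-→d7:-→d8:-→d9:-→d10:-→d11:-→d12:-→d13:-→d14:-→d15:-→d16:-→d17:-→d18:-→d19:-→d20:H2→d21:-→d22:-→d23:-→d24:H5 -> H5
  add 208.194.176.0/20 -> H3 at depth 20
  add 83.208.0.0/12 -> H0 at depth 12
  add 83.208.0.0/12 -> H5 at depth 12
  add 83.192.0.0/11 -> H2 at depth 11
  lookup 83.208.1.51: bits 010100111101 walk d0:-→d1:-→d2:-→d3:-→d4:-→d5:-→d6:-→d7:-→d8:-→d9:-→d10:-→d11:H2→d12:H5 -> H5
  add 83.221.0.0/16 -> H4 at depth 16
  lookup 208.194.176.5: bits 11010000110000101011 walk d0:-→d1:-→d2:-→d3:-→d4:-→d5:-→d6:-→d7:-→d8:-→d9:-→d10:-→d11:-→d12:-→d13:-→d14:-→d15:-→d16:-→d17:-→d18:-→d19:-→d20:H3 -> H3
  add 83.221.64.0/20 -> H0 at depth 20
  add 0.0.0.0/0 -> H1 at depth 0
  add 208.194.189.208/28 -> H1 at depth 28
  lookup 83.194.212.8: bits 01010011110 walk d0:H1→d1:-→d2:-→d3:-→d4:-→d5:-→d6:-→d7:-→d8:-→d9:-→d10:-→d11:H2 -> H2
  del 83.221.64.0/20 (clear depth 20)
  del 83.192.0.0/11 (clear depth 11)
  lookup 208.194.176.0: bits 11010000110000101011 walk d0:H1→d1:-→d2:-→d3:-→d4:-→d5:-→d6:-→d7:-→d8:-→d9:-→d10:-→d11:-→d12:-→d13:-→d14:-→d15:-→d16:-→d17:-→d18:-→d19:-→d20:H3 -> H3
  add 208.192.0.0/12 -> H2 at depth 12
  lookup 83.221.76.249: bits 010100111101110101001100 walk d0:H1→d1:-→d2:-→d3:-→d4:-→d5:-→d6:-→d7:-→d8:-→d9:-→d10:-→d11:-→d12:H5→d13:-→d14:-→d15:-→d16:H4→d17:-→d18:-→d19:-→d20:-→d21:-→d22:-→d23:-→d24:H5 -> H5
  lookup 83.208.0.43: bits 010100111101 walk d0:H1→d1:-→d2:-→d3:-→d4:-→d5:-→d6:-→d7:-→d8:-→d9:-→d10:-→d11:-→d12:H5 -> H5
  add 83.221.76.0/24 -> H2 at depth 24
  add 0.0.0.0/0 -> H0 at depth 0
  lookup 208.192.0.140: bits 11010000110000 walk d0:H0→d1:-→d2:-→d3:-→d4:-→d5:-→d6:-→d7:-→d8:-→d9:-→d10:-→d11:-→d12:H2→d13:-→d14:- -> H2
  add 208.194.189.221/32 -> H5 at depth 32
  add 208.0.0.0/7 -> H3 at depth 7
  add 83.0.0.0/8 -> H2 at depth 8
  del 208.0.0.0/7 (clear depth 7)
  lookup 83.221.76.5: bits 010100111101110101001100 walk d0:H0→d1:-→d2:-→d3:-→d4:-→d5:-→d6:-→d7:-→d8:H2→d9:-→d10:-→d11:-→d12:H5→d13:-→d14:-→d15:-→d16:H4→d17:-→d18:-→d19:-→d20:-→d21:-→d22:-→d23:-→d24:H2 -> H2
  lookup 83.0.0.0: bits 01010011 walk d0:H0→d1:-→d2:-→d3:-→d4:-→d5:-→d6:-→d7:-→d8:H2 -> H2

== LOOKUPS ==
["H5","H5","H5","H5","H3","H2","H3","H5","H5","H2","H2","H2"]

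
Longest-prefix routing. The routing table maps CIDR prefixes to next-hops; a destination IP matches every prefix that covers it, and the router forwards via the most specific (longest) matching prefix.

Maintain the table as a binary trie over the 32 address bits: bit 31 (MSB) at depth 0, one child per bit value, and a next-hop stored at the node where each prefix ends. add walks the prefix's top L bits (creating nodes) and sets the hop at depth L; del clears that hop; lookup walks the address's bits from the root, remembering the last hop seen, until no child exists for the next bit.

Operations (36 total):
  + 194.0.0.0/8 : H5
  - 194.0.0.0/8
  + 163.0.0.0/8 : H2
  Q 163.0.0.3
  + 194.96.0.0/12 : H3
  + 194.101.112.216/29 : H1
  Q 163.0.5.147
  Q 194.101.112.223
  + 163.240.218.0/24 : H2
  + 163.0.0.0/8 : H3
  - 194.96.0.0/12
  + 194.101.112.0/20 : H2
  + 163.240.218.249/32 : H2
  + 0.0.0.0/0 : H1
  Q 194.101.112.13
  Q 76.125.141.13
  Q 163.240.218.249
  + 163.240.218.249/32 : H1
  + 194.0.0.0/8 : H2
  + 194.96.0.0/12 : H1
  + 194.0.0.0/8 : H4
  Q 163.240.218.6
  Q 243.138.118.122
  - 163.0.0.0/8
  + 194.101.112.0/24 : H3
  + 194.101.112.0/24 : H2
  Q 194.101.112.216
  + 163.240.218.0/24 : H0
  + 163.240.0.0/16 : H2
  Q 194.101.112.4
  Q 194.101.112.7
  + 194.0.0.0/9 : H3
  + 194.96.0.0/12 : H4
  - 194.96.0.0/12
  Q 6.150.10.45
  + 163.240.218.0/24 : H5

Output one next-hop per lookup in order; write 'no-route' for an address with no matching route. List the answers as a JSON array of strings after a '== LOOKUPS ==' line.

Process each operation:
  add 194.0.0.0/8 -> H5 at depth 8
  del 194.0.0.0/8 (clear depth 8)
  add 163.0.0.0/8 -> H2 at depth 8
  Q 163.0.0.3: descend 10100011 ; hops seen [H2] ; pick H2
  add 194.96.0.0/12 -> H3 at depth 12
  add 194.101.112.216/29 -> H1 at depth 29
  Q 163.0.5.147: descend 10100011 ; hops seen [H2] ; pick H2
  Q 194.101.112.223: descend 11000010011001010111000011011 ; hops seen [H3,H1] ; pick H1
  add 163.240.218.0/24 -> H2 at depth 24
  add 163.0.0.0/8 -> H3 at depth 8
  del 194.96.0.0/12 (clear depth 12)
  add 194.101.112.0/20 -> H2 at depth 20
  add 163.240.218.249/32 -> H2 at depth 32
  add 0.0.0.0/0 -> H1 at depth 0
  Q 194.101.112.13: descend 110000100110010101110000 ; hops seen [H1,H2] ; pick H2
  Q 76.125.141.13: descend ε ; hops seen [H1] ; pick H1
  Q 163.240.218.249: descend 10100011111100001101101011111001 ; hops seen [H1,H3,H2,H2] ; pick H2
  add 163.240.218.249/32 -> H1 at depth 32
  add 194.0.0.0/8 -> H2 at depth 8
  add 194.96.0.0/12 -> H1 at depth 12
  add 194.0.0.0/8 -> H4 at depth 8
  Q 163.240.218.6: descend 101000111111000011011010 ; hops seen [H1,H3,H2] ; pick H2
  Q 243.138.118.122: descend 11 ; hops seen [H1] ; pick H1
  del 163.0.0.0/8 (clear depth 8)
  add 194.101.112.0/24 -> H3 at depth 24
  add 194.101.112.0/24 -> H2 at depth 24
  Q 194.101.112.216: descend 11000010011001010111000011011 ; hops seen [H1,H4,H1,H2,H2,H1] ; pick H1
  add 163.240.218.0/24 -> H0 at depth 24
  add 163.240.0.0/16 -> H2 at depth 16
  Q 194.101.112.4: descend 110000100110010101110000 ; hops seen [H1,H4,H1,H2,H2] ; pick H2
  Q 194.101.112.7: descend 110000100110010101110000 ; hops seen [H1,H4,H1,H2,H2] ; pick H2
  add 194.0.0.0/9 -> H3 at depth 9
  add 194.96.0.0/12 -> H4 at depth 12
  del 194.96.0.0/12 (clear depth 12)
  Q 6.150.10.45: descend ε ; hops seen [H1] ; pick H1
  add 163.240.218.0/24 -> H5 at depth 24

== LOOKUPS ==
["H2","H2","H1","H2","H1","H2","H2","H1","H1","H2","H2","H1"]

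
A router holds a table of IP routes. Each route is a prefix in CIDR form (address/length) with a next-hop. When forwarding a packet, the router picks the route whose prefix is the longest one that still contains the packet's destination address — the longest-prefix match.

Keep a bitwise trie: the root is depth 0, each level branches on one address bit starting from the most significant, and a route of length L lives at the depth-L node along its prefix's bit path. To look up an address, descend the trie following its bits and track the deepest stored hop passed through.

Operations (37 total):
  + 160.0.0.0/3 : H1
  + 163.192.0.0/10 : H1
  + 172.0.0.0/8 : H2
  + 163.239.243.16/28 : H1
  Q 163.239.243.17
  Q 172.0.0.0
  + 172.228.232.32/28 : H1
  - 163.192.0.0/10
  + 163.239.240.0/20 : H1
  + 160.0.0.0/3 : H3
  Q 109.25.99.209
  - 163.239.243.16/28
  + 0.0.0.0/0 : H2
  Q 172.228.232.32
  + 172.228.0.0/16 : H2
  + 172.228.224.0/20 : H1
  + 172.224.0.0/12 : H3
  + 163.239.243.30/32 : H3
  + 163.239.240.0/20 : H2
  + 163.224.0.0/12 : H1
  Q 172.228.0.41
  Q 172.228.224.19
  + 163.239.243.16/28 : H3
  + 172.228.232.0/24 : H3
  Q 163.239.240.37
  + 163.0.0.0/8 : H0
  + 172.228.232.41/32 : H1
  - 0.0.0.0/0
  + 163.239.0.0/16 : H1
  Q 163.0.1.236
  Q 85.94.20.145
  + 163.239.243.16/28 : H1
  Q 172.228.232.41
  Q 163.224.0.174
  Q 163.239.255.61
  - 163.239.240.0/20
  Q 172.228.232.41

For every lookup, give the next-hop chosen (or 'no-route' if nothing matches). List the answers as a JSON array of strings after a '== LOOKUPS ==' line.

Process each operation:
  add 160.0.0.0/3 -> H1 at depth 3
  add 163.192.0.0/10 -> H1 at depth 10
  add 172.0.0.0/8 -> H2 at depth 8
  add 163.239.243.16/28 -> H1 at depth 28
  lookup 163.239.243.17: bits 1010001111101111111100110001 walk d0:-→d1:-→d2:-→d3:H1→d4:-→d5:-→d6:-→d7:-→d8:-→d9:-→d10:H1→d11:-→d12:-→d13:-→d14:-→d15:-→d16:-→d17:-→d18:-→d19:-→d20:-→d21:-→d22:-→d23:-→d24:-→d25:-→d26:-→d27:-→d28:H1 -> H1
  lookup 172.0.0.0: bits 10101100 walk d0:-→d1:-→d2:-→d3:H1→d4:-→d5:-→d6:-→d7:-→d8:H2 -> H2
  add 172.228.232.32/28 -> H1 at depth 28
  del 163.192.0.0/10 (clear depth 10)
  add 163.239.240.0/20 -> H1 at depth 20
  add 160.0.0.0/3 -> H3 at depth 3
  lookup 109.25.99.209: bits ε walk d0:- -> no-route
  del 163.239.243.16/28 (clear depth 28)
  add 0.0.0.0/0 -> H2 at depth 0
  lookup 172.228.232.32: bits 1010110011100100111010000010 walk d0:H2→d1:-→d2:-→d3:H3→d4:-→d5:-→d6:-→d7:-→d8:H2→d9:-→d10:-→d11:-→d12:-→d13:-→d14:-→d15:-→d16:-→d17:-→d18:-→d19:-→d20:-→d21:-→d22:-→d23:-→d24:-→d25:-→d26:-→d27:-→d28:H1 -> H1
  add 172.228.0.0/16 -> H2 at depth 16
  add 172.228.224.0/20 -> H1 at depth 20
  add 172.224.0.0/12 -> H3 at depth 12
  add 163.239.243.30/32 -> H3 at depth 32
  add 163.239.240.0/20 -> H2 at depth 20
  add 163.224.0.0/12 -> H1 at depth 12
  lookup 172.228.0.41: bits 1010110011100100 walk d0:H2→d1:-→d2:-→d3:H3→d4:-→d5:-→d6:-→d7:-→d8:H2→d9:-→d10:-→d11:-→d12:H3→d13:-→d14:-→d15:-→d16:H2 -> H2
  lookup 172.228.224.19: bits 10101100111001001110 walk d0:H2→d1:-→d2:-→d3:H3→d4:-→d5:-→d6:-→d7:-→d8:H2→d9:-→d10:-→d11:-→d12:H3→d13:-→d14:-→d15:-→d16:H2→d17:-→d18:-→d19:-→d20:H1 -> H1
  add 163.239.243.16/28 -> H3 at depth 28
  add 172.228.232.0/24 -> H3 at depth 24
  lookup 163.239.240.37: bits 1010001111101111111100 walk d0:H2→d1:-→d2:-→d3:H3→d4:-→d5:-→d6:-→d7:-→d8:-→d9:-→d10:-→d11:-→d12:H1→d13:-→d14:-→d15:-→d16:-→d17:-→d18:-→d19:-→d20:H2→d21:-→d22:- -> H2
  add 163.0.0.0/8 -> H0 at depth 8
  add 172.228.232.41/32 -> H1 at depth 32
  del 0.0.0.0/0 (clear depth 0)
  add 163.239.0.0/16 -> H1 at depth 16
  lookup 163.0.1.236: bits 10100011 walk d0:-→d1:-→d2:-→d3:H3→d4:-→d5:-→d6:-→d7:-→d8:H0 -> H0
  lookup 85.94.20.145: bits ε walk d0:- -> no-route
  add 163.239.243.16/28 -> H1 at depth 28
  lookup 172.228.232.41: bits 10101100111001001110100000101001 walk d0:-→d1:-→d2:-→d3:H3→d4:-→d5:-→d6:-→d7:-→d8:H2→d9:-→d10:-→d11:-→d12:H3→d13:-→d14:-→d15:-→d16:H2→d17:-→d18:-→d19:-→d20:H1→d21:-→d22:-→d23:-→d24:H3→d25:-→d26:-→d27:-→d28:H1→d29:-→d30:-→d31:-→d32:H1 -> H1
  lookup 163.224.0.174: bits 101000111110 walk d0:-→d1:-→d2:-→d3:H3→d4:-→d5:-→d6:-→d7:-→d8:H0→d9:-→d10:-→d11:-→d12:H1 -> H1
  lookup 163.239.255.61: bits 10100011111011111111 walk d0:-→d1:-→d2:-→d3:H3→d4:-→d5:-→d6:-→d7:-→d8:H0→d9:-→d10:-→d11:-→d12:H1→d13:-→d14:-→d15:-→d16:H1→d17:-→d18:-→d19:-→d20:H2 -> H2
  del 163.239.240.0/20 (clear depth 20)
  lookup 172.228.232.41: bits 10101100111001001110100000101001 walk d0:-→d1:-→d2:-→d3:H3→d4:-→d5:-→d6:-→d7:-→d8:H2→d9:-→d10:-→d11:-→d12:H3→d13:-→d14:-→d15:-→d16:H2→d17:-→d18:-→d19:-→d20:H1→d21:-→d22:-→d23:-→d24:H3→d25:-→d26:-→d27:-→d28:H1→d29:-→d30:-→d31:-→d32:H1 -> H1

== LOOKUPS ==
["H1","H2","no-route","H1","H2","H1","H2","H0","no-route","H1","H1","H2","H1"]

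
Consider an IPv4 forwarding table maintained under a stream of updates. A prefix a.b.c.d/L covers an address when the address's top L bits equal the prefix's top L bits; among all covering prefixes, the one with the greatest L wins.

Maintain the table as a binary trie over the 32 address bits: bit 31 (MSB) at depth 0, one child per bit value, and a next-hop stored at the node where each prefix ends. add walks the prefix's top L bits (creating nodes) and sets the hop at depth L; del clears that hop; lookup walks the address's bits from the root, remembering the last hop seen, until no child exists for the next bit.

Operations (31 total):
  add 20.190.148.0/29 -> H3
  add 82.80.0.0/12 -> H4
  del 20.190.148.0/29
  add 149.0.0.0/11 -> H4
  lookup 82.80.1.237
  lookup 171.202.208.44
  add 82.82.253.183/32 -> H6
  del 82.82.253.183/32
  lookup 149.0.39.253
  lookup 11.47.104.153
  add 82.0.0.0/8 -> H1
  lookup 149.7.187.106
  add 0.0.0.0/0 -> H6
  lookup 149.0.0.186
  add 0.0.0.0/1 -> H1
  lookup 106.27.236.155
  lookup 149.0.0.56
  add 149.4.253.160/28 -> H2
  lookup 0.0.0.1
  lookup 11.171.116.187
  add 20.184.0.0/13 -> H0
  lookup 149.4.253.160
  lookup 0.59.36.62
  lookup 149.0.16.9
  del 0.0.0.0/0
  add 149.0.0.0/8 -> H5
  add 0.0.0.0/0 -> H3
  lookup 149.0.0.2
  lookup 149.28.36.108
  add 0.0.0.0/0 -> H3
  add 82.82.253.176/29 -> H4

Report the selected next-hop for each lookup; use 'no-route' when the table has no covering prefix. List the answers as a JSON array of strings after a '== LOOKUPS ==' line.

Process each operation:
  add 20.190.148.0/29 -> H3 at depth 29
  add 82.80.0.0/12 -> H4 at depth 12
  del 20.190.148.0/29 (clear depth 29)
  add 149.0.0.0/11 -> H4 at depth 11
  lookup 82.80.1.237: bits 010100100101 walk d0:-→d1:-→d2:-→d3:-→d4:-→d5:-→d6:-→d7:-→d8:-→d9:-→d10:-→d11:-→d12:H4 -> H4
  lookup 171.202.208.44: bits 10 walk d0:-→d1:-→d2:- -> no-route
  add 82.82.253.183/32 -> H6 at depth 32
  del 82.82.253.183/32 (clear depth 32)
  lookup 149.0.39.253: bits 10010101000 walk d0:-→d1:-→d2:-→d3:-→d4:-→d5:-→d6:-→d7:-→d8:-→d9:-→d10:-→d11:H4 -> H4
  lookup 11.47.104.153: bits 000 walk d0:-→d1:-→d2:-→d3:- -> no-route
  add 82.0.0.0/8 -> H1 at depth 8
  lookup 149.7.187.106: bits 10010101000 walk d0:-→d1:-→d2:-→d3:-→d4:-→d5:-→d6:-→d7:-→d8:-→d9:-→d10:-→d11:H4 -> H4
  add 0.0.0.0/0 -> H6 at depth 0
  lookup 149.0.0.186: bits 10010101000 walk d0:H6→d1:-→d2:-→d3:-→d4:-→d5:-→d6:-→d7:-→d8:-→d9:-→d10:-→d11:H4 -> H4
  add 0.0.0.0/1 -> H1 at depth 1
  lookup 106.27.236.155: bits 01 walk d0:H6→d1:H1→d2:- -> H1
  lookup 149.0.0.56: bits 10010101000 walk d0:H6→d1:-→d2:-→d3:-→d4:-→d5:-→d6:-→d7:-→d8:-→d9:-→d10:-→d11:H4 -> H4
  add 149.4.253.160/28 -> H2 at depth 28
  lookup 0.0.0.1: bits 000 walk d0:H6→d1:H1→d2:-→d3:- -> H1
  lookup 11.171.116.187: bits 000 walk d0:H6→d1:H1→d2:-→d3:- -> H1
  add 20.184.0.0/13 -> H0 at depth 13
  lookup 149.4.253.160: bits 1001010100000100111111011010 walk d0:H6→d1:-→d2:-→d3:-→d4:-→d5:-→d6:-→d7:-→d8:-→d9:-→d10:-→d11:H4→d12:-→d13:-→d14:-→d15:-→d16:-→d17:-→d18:-→d19:-→d20:-→d21:-→d22:-→d23:-→d24:-→d25:-→d26:-→d27:-→d28:H2 -> H2
  lookup 0.59.36.62: bits 000 walk d0:H6→d1:H1→d2:-→d3:- -> H1
  lookup 149.0.16.9: bits 1001010100000 walk d0:H6→d1:-→d2:-→d3:-→d4:-→d5:-→d6:-→d7:-→d8:-→d9:-→d10:-→d11:H4→d12:-→d13:- -> H4
  del 0.0.0.0/0 (clear depth 0)
  add 149.0.0.0/8 -> H5 at depth 8
  add 0.0.0.0/0 -> H3 at depth 0
  lookup 149.0.0.2: bits 1001010100000 walk d0:H3→d1:-→d2:-→d3:-→d4:-→d5:-→d6:-→d7:-→d8:H5→d9:-→d10:-→d11:H4→d12:-→d13:- -> H4
  lookup 149.28.36.108: bits 10010101000 walk d0:H3→d1:-→d2:-→d3:-→d4:-→d5:-→d6:-→d7:-→d8:H5→d9:-→d10:-→d11:H4 -> H4
  add 0.0.0.0/0 -> H3 at depth 0
  add 82.82.253.176/29 -> H4 at depth 29

== LOOKUPS ==
["H4","no-route","H4","no-route","H4","H4","H1","H4","H1","H1","H2","H1","H4","H4","H4"]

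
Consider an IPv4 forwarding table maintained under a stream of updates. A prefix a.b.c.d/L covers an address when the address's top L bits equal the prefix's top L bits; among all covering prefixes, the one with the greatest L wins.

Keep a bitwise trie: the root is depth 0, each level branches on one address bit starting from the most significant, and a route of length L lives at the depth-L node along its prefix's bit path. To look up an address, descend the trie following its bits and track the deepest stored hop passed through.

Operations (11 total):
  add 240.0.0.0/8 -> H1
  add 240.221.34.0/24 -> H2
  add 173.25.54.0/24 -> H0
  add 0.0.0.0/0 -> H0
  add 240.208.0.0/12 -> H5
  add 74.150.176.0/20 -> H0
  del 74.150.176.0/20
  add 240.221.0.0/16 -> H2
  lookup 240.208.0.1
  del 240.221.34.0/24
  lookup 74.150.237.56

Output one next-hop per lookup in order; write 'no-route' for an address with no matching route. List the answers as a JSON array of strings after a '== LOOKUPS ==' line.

Trace:
  + 240.0.0.0/8 (H1) depth=8
  + 240.221.34.0/24 (H2) depth=24
  + 173.25.54.0/24 (H0) depth=24
  + 0.0.0.0/0 (H0) depth=0
  + 240.208.0.0/12 (H5) depth=12
  + 74.150.176.0/20 (H0) depth=20
  del 74.150.176.0/20 (clear depth 20)
  + 240.221.0.0/16 (H2) depth=16
  ? 240.208.0.1  path d0:H0→d1:-→d2:-→d3:-→d4:-→d5:-→d6:-→d7:-→d8:H1→d9:-→d10:-→d11:-→d12:H5  best=H5
  del 240.221.34.0/24 (clear depth 24)
  ? 74.150.237.56  path d0:H0→d1:-→d2:-→d3:-→d4:-→d5:-→d6:-→d7:-→d8:-→d9:-→d10:-→d11:-→d12:-→d13:-→d14:-→d15:-→d16:-→d17:-  best=H0

== LOOKUPS ==
["H5","H0"]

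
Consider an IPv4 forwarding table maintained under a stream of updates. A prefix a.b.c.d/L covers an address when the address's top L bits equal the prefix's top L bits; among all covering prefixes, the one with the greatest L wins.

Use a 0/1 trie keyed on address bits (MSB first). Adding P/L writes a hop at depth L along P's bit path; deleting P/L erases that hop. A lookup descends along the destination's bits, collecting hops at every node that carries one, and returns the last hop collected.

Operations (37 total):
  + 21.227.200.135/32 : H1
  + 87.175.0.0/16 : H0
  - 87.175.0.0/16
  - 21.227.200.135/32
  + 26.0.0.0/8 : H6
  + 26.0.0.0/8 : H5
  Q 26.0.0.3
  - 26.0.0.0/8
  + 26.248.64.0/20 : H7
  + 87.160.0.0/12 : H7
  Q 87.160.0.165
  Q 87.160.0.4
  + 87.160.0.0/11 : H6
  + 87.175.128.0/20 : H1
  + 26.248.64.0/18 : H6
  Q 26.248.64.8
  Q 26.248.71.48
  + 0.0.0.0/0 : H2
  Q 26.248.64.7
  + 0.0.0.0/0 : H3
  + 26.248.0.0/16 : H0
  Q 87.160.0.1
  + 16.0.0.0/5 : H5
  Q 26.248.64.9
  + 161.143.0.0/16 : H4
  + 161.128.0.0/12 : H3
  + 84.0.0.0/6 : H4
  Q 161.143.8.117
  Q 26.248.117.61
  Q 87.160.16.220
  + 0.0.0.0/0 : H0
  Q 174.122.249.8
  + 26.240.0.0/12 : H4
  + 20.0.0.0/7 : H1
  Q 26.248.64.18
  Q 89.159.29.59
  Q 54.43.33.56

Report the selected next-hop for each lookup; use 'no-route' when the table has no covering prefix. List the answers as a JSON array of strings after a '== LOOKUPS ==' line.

Trace:
  + 21.227.200.135/32 (H1) depth=32
  + 87.175.0.0/16 (H0) depth=16
  - 87.175.0.0/16 clear@16
  - 21.227.200.135/32 clear@32
  + 26.0.0.0/8 (H6) depth=8
  + 26.0.0.0/8 (H5) depth=8
  ? 26.0.0.3  path d0:-→d1:-→d2:-→d3:-→d4:-→d5:-→d6:-→d7:-→d8:H5  best=H5
  - 26.0.0.0/8 clear@8
  + 26.248.64.0/20 (H7) depth=20
  + 87.160.0.0/12 (H7) depth=12
  ? 87.160.0.165  path d0:-→d1:-→d2:-→d3:-→d4:-→d5:-→d6:-→d7:-→d8:-→d9:-→d10:-→d11:-→d12:H7  best=H7
  ? 87.160.0.4  path d0:-→d1:-→d2:-→d3:-→d4:-→d5:-→d6:-→d7:-→d8:-→d9:-→d10:-→d11:-→d12:H7  best=H7
  + 87.160.0.0/11 (H6) depth=11
  + 87.175.128.0/20 (H1) depth=20
  + 26.248.64.0/18 (H6) depth=18
  ? 26.248.64.8  path d0:-→d1:-→d2:-→d3:-→d4:-→d5:-→d6:-→d7:-→d8:-→d9:-→d10:-→d11:-→d12:-→d13:-→d14:-→d15:-→d16:-→d17:-→d18:H6→d19:-→d20:H7  best=H7
  ? 26.248.71.48  path d0:-→d1:-→d2:-→d3:-→d4:-→d5:-→d6:-→d7:-→d8:-→d9:-→d10:-→d11:-→d12:-→d13:-→d14:-→d15:-→d16:-→d17:-→d18:H6→d19:-→d20:H7  best=H7
  + 0.0.0.0/0 (H2) depth=0
  ? 26.248.64.7  path d0:H2→d1:-→d2:-→d3:-→d4:-→d5:-→d6:-→d7:-→d8:-→d9:-→d10:-→d11:-→d12:-→d13:-→d14:-→d15:-→d16:-→d17:-→d18:H6→d19:-→d20:H7  best=H7
  + 0.0.0.0/0 (H3) depth=0
  + 26.248.0.0/16 (H0) depth=16
  ? 87.160.0.1  path d0:H3→d1:-→d2:-→d3:-→d4:-→d5:-→d6:-→d7:-→d8:-→d9:-→d10:-→d11:H6→d12:H7  best=H7
  + 16.0.0.0/5 (H5) depth=5
  ? 26.248.64.9  path d0:H3→d1:-→d2:-→d3:-→d4:-→d5:-→d6:-→d7:-→d8:-→d9:-→d10:-→d11:-→d12:-→d13:-→d14:-→d15:-→d16:H0→d17:-→d18:H6→d19:-→d20:H7  best=H7
  + 161.143.0.0/16 (H4) depth=16
  + 161.128.0.0/12 (H3) depth=12
  + 84.0.0.0/6 (H4) depth=6
  ? 161.143.8.117  path d0:H3→d1:-→d2:-→d3:-→d4:-→d5:-→d6:-→d7:-→d8:-→d9:-→d10:-→d11:-→d12:H3→d13:-→d14:-→d15:-→d16:H4  best=H4
  ? 26.248.117.61  path d0:H3→d1:-→d2:-→d3:-→d4:-→d5:-→d6:-→d7:-→d8:-→d9:-→d10:-→d11:-→d12:-→d13:-→d14:-→d15:-→d16:H0→d17:-→d18:H6  best=H6
  ? 87.160.16.220  path d0:H3→d1:-→d2:-→d3:-→d4:-→d5:-→d6:H4→d7:-→d8:-→d9:-→d10:-→d11:H6→d12:H7  best=H7
  + 0.0.0.0/0 (H0) depth=0
  ? 174.122.249.8  path d0:H0→d1:-→d2:-→d3:-→d4:-  best=H0
  + 26.240.0.0/12 (H4) depth=12
  + 20.0.0.0/7 (H1) depth=7
  ? 26.248.64.18  path d0:H0→d1:-→d2:-→d3:-→d4:-→d5:-→d6:-→d7:-→d8:-→d9:-→d10:-→d11:-→d12:H4→d13:-→d14:-→d15:-→d16:H0→d17:-→d18:H6→d19:-→d20:H7  best=H7
  ? 89.159.29.59  path d0:H0→d1:-→d2:-→d3:-→d4:-  best=H0
  ? 54.43.33.56  path d0:H0→d1:-→d2:-  best=H0

== LOOKUPS ==
["H5","H7","H7","H7","H7","H7","H7","H7","H4","H6","H7","H0","H7","H0","H0"]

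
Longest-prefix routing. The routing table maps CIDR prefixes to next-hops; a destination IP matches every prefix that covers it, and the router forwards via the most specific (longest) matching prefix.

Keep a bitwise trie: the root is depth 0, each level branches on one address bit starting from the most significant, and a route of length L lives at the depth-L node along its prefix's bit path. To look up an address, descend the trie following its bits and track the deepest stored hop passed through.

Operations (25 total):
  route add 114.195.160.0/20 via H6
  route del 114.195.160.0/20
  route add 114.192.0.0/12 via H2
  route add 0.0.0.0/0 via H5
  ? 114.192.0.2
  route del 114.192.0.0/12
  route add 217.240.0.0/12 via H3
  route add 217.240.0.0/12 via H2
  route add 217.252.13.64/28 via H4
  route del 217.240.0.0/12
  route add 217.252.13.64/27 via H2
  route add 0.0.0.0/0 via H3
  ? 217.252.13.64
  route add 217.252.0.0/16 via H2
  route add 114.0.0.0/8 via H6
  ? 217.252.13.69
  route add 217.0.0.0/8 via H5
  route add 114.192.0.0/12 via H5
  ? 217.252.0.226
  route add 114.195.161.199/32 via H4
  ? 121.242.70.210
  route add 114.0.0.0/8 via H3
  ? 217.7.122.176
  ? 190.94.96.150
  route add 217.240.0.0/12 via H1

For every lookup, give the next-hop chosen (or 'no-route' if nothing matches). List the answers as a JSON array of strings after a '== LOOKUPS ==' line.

Trace:
  add 114.195.160.0/20 -> H6 at depth 20
  - 114.195.160.0/20 clear@20
  add 114.192.0.0/12 -> H2 at depth 12
  add 0.0.0.0/0 -> H5 at depth 0
  ? 114.192.0.2  path d0:H5→d1:-→d2:-→d3:-→d4:-→d5:-→d6:-→d7:-→d8:-→d9:-→d10:-→d11:-→d12:H2→d13:-→d14:-  best=H2
  - 114.192.0.0/12 clear@12
  add 217.240.0.0/12 -> H3 at depth 12
  add 217.240.0.0/12 -> H2 at depth 12
  add 217.252.13.64/28 -> H4 at depth 28
  - 217.240.0.0/12 clear@12
  add 217.252.13.64/27 -> H2 at depth 27
  add 0.0.0.0/0 -> H3 at depth 0
  ? 217.252.13.64  path d0:H3→d1:-→d2:-→d3:-→d4:-→d5:-→d6:-→d7:-→d8:-→d9:-→d10:-→d11:-→d12:-→d13:-→d14:-→d15:-→d16:-→d17:-→d18:-→d19:-→d20:-→d21:-→d22:-→d23:-→d24:-→d25:-→d26:-→d27:H2→d28:H4  best=H4
  add 217.252.0.0/16 -> H2 at depth 16
  add 114.0.0.0/8 -> H6 at depth 8
  ? 217.252.13.69  path d0:H3→d1:-→d2:-→d3:-→d4:-→d5:-→d6:-→d7:-→d8:-→d9:-→d10:-→d11:-→d12:-→d13:-→d14:-→d15:-→d16:H2→d17:-→d18:-→d19:-→d20:-→d21:-→d22:-→d23:-→d24:-→d25:-→d26:-→d27:H2→d28:H4  best=H4
  add 217.0.0.0/8 -> H5 at depth 8
  add 114.192.0.0/12 -> H5 at depth 12
  ? 217.252.0.226  path d0:H3→d1:-→d2:-→d3:-→d4:-→d5:-→d6:-→d7:-→d8:H5→d9:-→d10:-→d11:-→d12:-→d13:-→d14:-→d15:-→d16:H2→d17:-→d18:-→d19:-→d20:-  best=H2
  add 114.195.161.199/32 -> H4 at depth 32
  ? 121.242.70.210  path d0:H3→d1:-→d2:-→d3:-→d4:-  best=H3
  add 114.0.0.0/8 -> H3 at depth 8
  ? 217.7.122.176  path d0:H3→d1:-→d2:-→d3:-→d4:-→d5:-→d6:-→d7:-→d8:H5  best=H5
  ? 190.94.96.150  path d0:H3→d1:-  best=H3
  add 217.240.0.0/12 -> H1 at depth 12

== LOOKUPS ==
["H2","H4","H4","H2","H3","H5","H3"]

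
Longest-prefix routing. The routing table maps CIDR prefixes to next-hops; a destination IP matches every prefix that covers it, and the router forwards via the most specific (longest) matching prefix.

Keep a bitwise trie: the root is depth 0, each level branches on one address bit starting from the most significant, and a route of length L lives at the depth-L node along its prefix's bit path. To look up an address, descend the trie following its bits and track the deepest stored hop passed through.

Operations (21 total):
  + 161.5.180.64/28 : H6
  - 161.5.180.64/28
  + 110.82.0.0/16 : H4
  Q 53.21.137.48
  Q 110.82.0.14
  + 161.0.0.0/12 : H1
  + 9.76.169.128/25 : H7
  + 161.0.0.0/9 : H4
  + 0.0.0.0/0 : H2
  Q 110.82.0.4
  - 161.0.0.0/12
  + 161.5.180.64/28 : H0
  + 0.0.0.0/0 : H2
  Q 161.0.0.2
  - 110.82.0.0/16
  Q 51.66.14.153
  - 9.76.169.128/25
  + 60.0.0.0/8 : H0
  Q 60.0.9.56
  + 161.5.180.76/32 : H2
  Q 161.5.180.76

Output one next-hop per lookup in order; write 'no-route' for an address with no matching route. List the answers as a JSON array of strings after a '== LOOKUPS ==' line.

Process each operation:
  + 161.5.180.64/28 (H6) depth=28
  - 161.5.180.64/28 clear@28
  + 110.82.0.0/16 (H4) depth=16
  Q 53.21.137.48: descend 0 ; hops seen [∅] ; pick no-route
  Q 110.82.0.14: descend 0110111001010010 ; hops seen [H4] ; pick H4
  + 161.0.0.0/12 (H1) depth=12
  + 9.76.169.128/25 (H7) depth=25
  + 161.0.0.0/9 (H4) depth=9
  + 0.0.0.0/0 (H2) depth=0
  Q 110.82.0.4: descend 0110111001010010 ; hops seen [H2,H4] ; pick H4
  - 161.0.0.0/12 clear@12
  + 161.5.180.64/28 (H0) depth=28
  + 0.0.0.0/0 (H2) depth=0
  Q 161.0.0.2: descend 1010000100000 ; hops seen [H2,H4] ; pick H4
  - 110.82.0.0/16 clear@16
  Q 51.66.14.153: descend 00 ; hops seen [H2] ; pick H2
  - 9.76.169.128/25 clear@25
  + 60.0.0.0/8 (H0) depth=8
  Q 60.0.9.56: descend 00111100 ; hops seen [H2,H0] ; pick H0
  + 161.5.180.76/32 (H2) depth=32
  Q 161.5.180.76: descend 10100001000001011011010001001100 ; hops seen [H2,H4,H0,H2] ; pick H2

== LOOKUPS ==
["no-route","H4","H4","H4","H2","H0","H2"]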